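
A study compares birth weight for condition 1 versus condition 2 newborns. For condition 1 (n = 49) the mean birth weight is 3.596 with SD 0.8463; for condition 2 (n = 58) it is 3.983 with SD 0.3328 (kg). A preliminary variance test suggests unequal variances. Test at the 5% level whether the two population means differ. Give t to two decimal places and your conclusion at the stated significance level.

t = -3.01; reject H0

Let group 1 = condition 1, group 2 = condition 2. H0: μ_1 = μ_2; H1: μ_1 ≠ μ_2 (Welch's two-sample t-test, two-sided).
t = (x̄_1 − x̄_2)/√(s_1²/n_1 + s_2²/n_2) = (3.596 − 3.983)/√(0.8463²/49 + 0.3328²/58) = -3.01
Welch–Satterthwaite df ≈ 60.49
Two-sided p-value ≈ 0.004
Since p ≈ 0.004 < α = 0.05, reject H0; the data support H1.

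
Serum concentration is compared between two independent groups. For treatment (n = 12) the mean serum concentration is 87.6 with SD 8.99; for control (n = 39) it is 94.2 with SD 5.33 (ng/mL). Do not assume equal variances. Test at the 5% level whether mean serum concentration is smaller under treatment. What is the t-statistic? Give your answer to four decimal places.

Let group 1 = treatment, group 2 = control. H0: μ_1 = μ_2; H1: μ_1 < μ_2 (Welch's two-sample t-test, left-tailed).
t = (x̄_1 − x̄_2)/√(s_1²/n_1 + s_2²/n_2) = (87.6 − 94.2)/√(8.99²/12 + 5.33²/39) = -2.4159
Welch–Satterthwaite df ≈ 13.46
p-value = P(T ≤ -2.4159) ≈ 0.0153
Since p ≈ 0.0153 < α = 0.05, reject H0; the evidence is statistically significant.

-2.4159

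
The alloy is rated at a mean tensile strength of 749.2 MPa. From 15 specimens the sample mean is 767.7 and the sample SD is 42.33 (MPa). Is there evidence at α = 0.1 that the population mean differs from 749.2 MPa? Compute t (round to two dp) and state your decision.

t = 1.69; fail to reject H0

H0: μ = 749.2; H1: μ ≠ 749.2 (one-sample t-test, two-sided).
t = (x̄ − μ₀)/(s/√n) = (767.7 − 749.2)/(42.33/√15) = 1.69
df = n − 1 = 14
Two-sided p-value ≈ 0.1126
Since p ≈ 0.1126 > α = 0.1, fail to reject H0; the evidence is not statistically significant.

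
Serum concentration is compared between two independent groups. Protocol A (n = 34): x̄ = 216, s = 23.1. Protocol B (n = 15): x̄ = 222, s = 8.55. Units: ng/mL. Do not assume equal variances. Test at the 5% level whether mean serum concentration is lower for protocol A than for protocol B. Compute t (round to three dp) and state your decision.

Let group 1 = protocol A, group 2 = protocol B. H0: μ_1 = μ_2; H1: μ_1 < μ_2 (Welch's two-sample t-test, left-tailed).
t = (x̄_1 − x̄_2)/√(s_1²/n_1 + s_2²/n_2) = (216 − 222)/√(23.1²/34 + 8.55²/15) = -1.323
Welch–Satterthwaite df ≈ 46.18
p-value = P(T ≤ -1.323) ≈ 0.096
Since p ≈ 0.096 > α = 0.05, fail to reject H0; the data do not provide sufficient evidence against H0.

t = -1.323; fail to reject H0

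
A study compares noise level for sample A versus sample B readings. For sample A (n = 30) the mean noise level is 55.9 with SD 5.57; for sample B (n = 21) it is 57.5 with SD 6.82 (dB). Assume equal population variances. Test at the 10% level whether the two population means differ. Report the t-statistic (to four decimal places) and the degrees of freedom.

Let group 1 = sample A, group 2 = sample B. H0: μ_1 = μ_2; H1: μ_1 ≠ μ_2 (two-sample pooled-variance t-test, two-sided).
s_p² = [(30−1)·5.57² + (21−1)·6.82²]/(30+21−2) = 37.3463
t = (55.9 − 57.5)/√[37.3463·(1/30 + 1/21)] = -0.9202
df = n₁ + n₂ − 2 = 49
Two-sided p-value ≈ 0.362
Since p ≈ 0.362 > α = 0.1, fail to reject H0; the data do not provide sufficient evidence against H0.

t = -0.9202, df = 49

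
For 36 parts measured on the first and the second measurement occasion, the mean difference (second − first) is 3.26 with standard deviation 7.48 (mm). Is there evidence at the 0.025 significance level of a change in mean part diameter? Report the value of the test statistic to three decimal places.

H0: μ_d = 0; H1: μ_d ≠ 0 (paired t-test on the differences, two-sided).
t = d̄/(s_d/√n) = 3.26/(7.48/√36) = 2.615
df = n − 1 = 35
Two-sided p-value ≈ 0.013
Since p ≈ 0.013 < α = 0.025, reject H0; the evidence is statistically significant.

2.615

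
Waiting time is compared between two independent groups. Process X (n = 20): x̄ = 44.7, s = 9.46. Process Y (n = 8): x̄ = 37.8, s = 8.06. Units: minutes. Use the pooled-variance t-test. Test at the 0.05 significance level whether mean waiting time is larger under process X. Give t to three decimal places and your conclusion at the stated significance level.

Let group 1 = process X, group 2 = process Y. H0: μ_1 = μ_2; H1: μ_1 > μ_2 (two-sample pooled-variance t-test, right-tailed).
s_p² = [(20−1)·9.46² + (8−1)·8.06²]/(20+8−2) = 82.8879
t = (44.7 − 37.8)/√[82.8879·(1/20 + 1/8)] = 1.812
df = n₁ + n₂ − 2 = 26
p-value = P(T ≥ 1.812) ≈ 0.041
Since p ≈ 0.041 < α = 0.05, reject H0; the data support H1.

t = 1.812; reject H0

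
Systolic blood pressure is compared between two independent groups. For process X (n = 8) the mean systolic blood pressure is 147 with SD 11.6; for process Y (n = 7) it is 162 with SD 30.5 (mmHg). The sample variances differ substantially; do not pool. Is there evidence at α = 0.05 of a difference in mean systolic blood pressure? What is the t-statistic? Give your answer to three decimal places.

-1.226

Let group 1 = process X, group 2 = process Y. H0: μ_1 = μ_2; H1: μ_1 ≠ μ_2 (Welch's two-sample t-test, two-sided).
t = (x̄_1 − x̄_2)/√(s_1²/n_1 + s_2²/n_2) = (147 − 162)/√(11.6²/8 + 30.5²/7) = -1.226
Welch–Satterthwaite df ≈ 7.51
Two-sided p-value ≈ 0.2573
Since p ≈ 0.2573 > α = 0.05, fail to reject H0; the evidence is not statistically significant.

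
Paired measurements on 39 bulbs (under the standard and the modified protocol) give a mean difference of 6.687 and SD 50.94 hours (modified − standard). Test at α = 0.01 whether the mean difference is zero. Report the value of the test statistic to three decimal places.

0.820

H0: μ_d = 0; H1: μ_d ≠ 0 (paired t-test on the differences, two-sided).
t = d̄/(s_d/√n) = 6.687/(50.94/√39) = 0.820
df = n − 1 = 38
Two-sided p-value ≈ 0.417
Since p ≈ 0.417 > α = 0.01, fail to reject H0; the data do not provide sufficient evidence against H0.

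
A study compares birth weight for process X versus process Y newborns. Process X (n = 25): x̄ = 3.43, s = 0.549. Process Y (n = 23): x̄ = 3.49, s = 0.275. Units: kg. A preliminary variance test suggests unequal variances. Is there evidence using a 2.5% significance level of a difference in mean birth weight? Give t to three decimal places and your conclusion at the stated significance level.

t = -0.484; fail to reject H0

Let group 1 = process X, group 2 = process Y. H0: μ_1 = μ_2; H1: μ_1 ≠ μ_2 (Welch's two-sample t-test, two-sided).
t = (x̄_1 − x̄_2)/√(s_1²/n_1 + s_2²/n_2) = (3.43 − 3.49)/√(0.549²/25 + 0.275²/23) = -0.484
Welch–Satterthwaite df ≈ 35.96
Two-sided p-value ≈ 0.6311
Since p ≈ 0.6311 > α = 0.025, fail to reject H0; the evidence is not statistically significant.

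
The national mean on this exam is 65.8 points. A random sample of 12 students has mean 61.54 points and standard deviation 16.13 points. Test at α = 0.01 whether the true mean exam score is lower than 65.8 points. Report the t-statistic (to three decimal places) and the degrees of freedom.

t = -0.915, df = 11

H0: μ = 65.8; H1: μ < 65.8 (one-sample t-test, left-tailed).
t = (x̄ − μ₀)/(s/√n) = (61.54 − 65.8)/(16.13/√12) = -0.915
df = n − 1 = 11
p-value = P(T ≤ -0.915) ≈ 0.1899
Since p ≈ 0.1899 > α = 0.01, fail to reject H0; the evidence is not statistically significant.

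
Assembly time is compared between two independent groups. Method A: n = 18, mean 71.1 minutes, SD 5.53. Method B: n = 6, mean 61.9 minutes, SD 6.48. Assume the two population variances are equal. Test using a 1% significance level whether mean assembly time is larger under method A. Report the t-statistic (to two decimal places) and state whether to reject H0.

Let group 1 = method A, group 2 = method B. H0: μ_1 = μ_2; H1: μ_1 > μ_2 (two-sample pooled-variance t-test, right-tailed).
s_p² = [(18−1)·5.53² + (6−1)·6.48²]/(18+6−2) = 33.174
t = (71.1 − 61.9)/√[33.174·(1/18 + 1/6)] = 3.39
df = n₁ + n₂ − 2 = 22
p-value = P(T ≥ 3.39) ≈ 0.0013
Since p ≈ 0.0013 < α = 0.01, reject H0; the data support H1.

t = 3.39; reject H0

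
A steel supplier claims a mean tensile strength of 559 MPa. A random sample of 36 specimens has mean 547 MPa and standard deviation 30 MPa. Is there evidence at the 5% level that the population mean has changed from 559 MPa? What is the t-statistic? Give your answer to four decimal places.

H0: μ = 559; H1: μ ≠ 559 (one-sample t-test, two-sided).
t = (x̄ − μ₀)/(s/√n) = (547 − 559)/(30/√36) = -2.4000
df = n − 1 = 35
Two-sided p-value ≈ 0.0218
Since p ≈ 0.0218 < α = 0.05, reject H0; the data support H1.

-2.4000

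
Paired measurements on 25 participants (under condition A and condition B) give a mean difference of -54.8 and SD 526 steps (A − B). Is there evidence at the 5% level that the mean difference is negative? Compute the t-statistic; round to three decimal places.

-0.521

H0: μ_d = 0; H1: μ_d < 0 (paired t-test on the differences, left-tailed).
t = d̄/(s_d/√n) = -54.8/(526/√25) = -0.521
df = n − 1 = 24
p-value = P(T ≤ -0.521) ≈ 0.3036
Since p ≈ 0.3036 > α = 0.05, fail to reject H0; the data do not provide sufficient evidence against H0.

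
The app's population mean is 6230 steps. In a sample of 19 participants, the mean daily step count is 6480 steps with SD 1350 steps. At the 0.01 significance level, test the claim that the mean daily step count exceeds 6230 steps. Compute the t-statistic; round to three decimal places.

H0: μ = 6230; H1: μ > 6230 (one-sample t-test, right-tailed).
t = (x̄ − μ₀)/(s/√n) = (6480 − 6230)/(1350/√19) = 0.807
df = n − 1 = 18
p-value = P(T ≥ 0.807) ≈ 0.215
Since p ≈ 0.215 > α = 0.01, fail to reject H0; the data do not provide sufficient evidence against H0.

0.807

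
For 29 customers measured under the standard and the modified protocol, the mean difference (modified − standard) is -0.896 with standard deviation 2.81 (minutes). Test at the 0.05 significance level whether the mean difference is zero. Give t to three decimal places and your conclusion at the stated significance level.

H0: μ_d = 0; H1: μ_d ≠ 0 (paired t-test on the differences, two-sided).
t = d̄/(s_d/√n) = -0.896/(2.81/√29) = -1.717
df = n − 1 = 28
Two-sided p-value ≈ 0.0970
Since p ≈ 0.0970 > α = 0.05, fail to reject H0; the evidence is not statistically significant.

t = -1.717; fail to reject H0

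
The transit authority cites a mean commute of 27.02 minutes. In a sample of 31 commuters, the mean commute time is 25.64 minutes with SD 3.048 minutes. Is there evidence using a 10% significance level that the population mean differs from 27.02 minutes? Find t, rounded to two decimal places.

H0: μ = 27.02; H1: μ ≠ 27.02 (one-sample t-test, two-sided).
t = (x̄ − μ₀)/(s/√n) = (25.64 − 27.02)/(3.048/√31) = -2.52
df = n − 1 = 30
Two-sided p-value ≈ 0.0173
Since p ≈ 0.0173 < α = 0.1, reject H0; the evidence is statistically significant.

-2.52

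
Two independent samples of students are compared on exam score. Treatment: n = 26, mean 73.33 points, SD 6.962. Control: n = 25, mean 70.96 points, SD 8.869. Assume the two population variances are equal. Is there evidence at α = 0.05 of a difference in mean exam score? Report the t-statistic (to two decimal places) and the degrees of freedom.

Let group 1 = treatment, group 2 = control. H0: μ_1 = μ_2; H1: μ_1 ≠ μ_2 (two-sample pooled-variance t-test, two-sided).
s_p² = [(26−1)·6.962² + (25−1)·8.869²]/(26+25−2) = 63.2562
t = (73.33 − 70.96)/√[63.2562·(1/26 + 1/25)] = 1.06
df = n₁ + n₂ − 2 = 49
Two-sided p-value ≈ 0.293
Since p ≈ 0.293 > α = 0.05, fail to reject H0; the evidence is not statistically significant.

t = 1.06, df = 49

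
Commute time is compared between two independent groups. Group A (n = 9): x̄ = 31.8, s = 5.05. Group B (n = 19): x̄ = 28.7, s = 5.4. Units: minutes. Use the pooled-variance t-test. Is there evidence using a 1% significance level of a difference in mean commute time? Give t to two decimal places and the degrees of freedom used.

t = 1.45, df = 26

Let group 1 = group A, group 2 = group B. H0: μ_1 = μ_2; H1: μ_1 ≠ μ_2 (two-sample pooled-variance t-test, two-sided).
s_p² = [(9−1)·5.05² + (19−1)·5.4²]/(9+19−2) = 28.0346
t = (31.8 − 28.7)/√[28.0346·(1/9 + 1/19)] = 1.45
df = n₁ + n₂ − 2 = 26
Two-sided p-value ≈ 0.160
Since p ≈ 0.160 > α = 0.01, fail to reject H0; the evidence is not statistically significant.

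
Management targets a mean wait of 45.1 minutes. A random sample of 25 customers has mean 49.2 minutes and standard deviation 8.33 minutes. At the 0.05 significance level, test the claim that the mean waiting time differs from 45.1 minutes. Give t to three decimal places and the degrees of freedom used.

t = 2.461, df = 24

H0: μ = 45.1; H1: μ ≠ 45.1 (one-sample t-test, two-sided).
t = (x̄ − μ₀)/(s/√n) = (49.2 − 45.1)/(8.33/√25) = 2.461
df = n − 1 = 24
Two-sided p-value ≈ 0.021
Since p ≈ 0.021 < α = 0.05, reject H0; the data support H1.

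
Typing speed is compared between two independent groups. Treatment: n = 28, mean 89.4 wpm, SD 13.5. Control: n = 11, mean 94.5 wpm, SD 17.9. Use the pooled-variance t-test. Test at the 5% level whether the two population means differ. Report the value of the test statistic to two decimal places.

-0.97

Let group 1 = treatment, group 2 = control. H0: μ_1 = μ_2; H1: μ_1 ≠ μ_2 (two-sample pooled-variance t-test, two-sided).
s_p² = [(28−1)·13.5² + (11−1)·17.9²]/(28+11−2) = 219.591
t = (89.4 − 94.5)/√[219.591·(1/28 + 1/11)] = -0.97
df = n₁ + n₂ − 2 = 37
Two-sided p-value ≈ 0.3397
Since p ≈ 0.3397 > α = 0.05, fail to reject H0; the evidence is not statistically significant.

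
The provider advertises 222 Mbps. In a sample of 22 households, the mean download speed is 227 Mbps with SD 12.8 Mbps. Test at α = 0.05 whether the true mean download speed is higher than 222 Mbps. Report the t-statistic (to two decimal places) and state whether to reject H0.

H0: μ = 222; H1: μ > 222 (one-sample t-test, right-tailed).
t = (x̄ − μ₀)/(s/√n) = (227 − 222)/(12.8/√22) = 1.83
df = n − 1 = 21
p-value = P(T ≥ 1.83) ≈ 0.0406
Since p ≈ 0.0406 < α = 0.05, reject H0; the data support H1.

t = 1.83; reject H0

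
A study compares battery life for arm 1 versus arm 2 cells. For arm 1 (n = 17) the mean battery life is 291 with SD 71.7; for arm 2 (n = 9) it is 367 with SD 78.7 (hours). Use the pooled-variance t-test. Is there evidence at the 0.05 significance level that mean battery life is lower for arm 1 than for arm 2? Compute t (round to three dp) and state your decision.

Let group 1 = arm 1, group 2 = arm 2. H0: μ_1 = μ_2; H1: μ_1 < μ_2 (two-sample pooled-variance t-test, left-tailed).
s_p² = [(17−1)·71.7² + (9−1)·78.7²]/(17+9−2) = 5491.82
t = (291 − 367)/√[5491.82·(1/17 + 1/9)] = -2.488
df = n₁ + n₂ − 2 = 24
p-value = P(T ≤ -2.488) ≈ 0.0101
Since p ≈ 0.0101 < α = 0.05, reject H0; the data support H1.

t = -2.488; reject H0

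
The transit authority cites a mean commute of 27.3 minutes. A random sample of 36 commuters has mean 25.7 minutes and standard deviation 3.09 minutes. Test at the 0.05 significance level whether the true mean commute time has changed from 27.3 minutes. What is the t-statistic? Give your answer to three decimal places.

-3.107

H0: μ = 27.3; H1: μ ≠ 27.3 (one-sample t-test, two-sided).
t = (x̄ − μ₀)/(s/√n) = (25.7 − 27.3)/(3.09/√36) = -3.107
df = n − 1 = 35
Two-sided p-value ≈ 0.004
Since p ≈ 0.004 < α = 0.05, reject H0; the data support H1.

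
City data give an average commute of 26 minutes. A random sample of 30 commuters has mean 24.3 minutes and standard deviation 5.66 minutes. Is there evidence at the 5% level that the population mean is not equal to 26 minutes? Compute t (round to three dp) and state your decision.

H0: μ = 26; H1: μ ≠ 26 (one-sample t-test, two-sided).
t = (x̄ − μ₀)/(s/√n) = (24.3 − 26)/(5.66/√30) = -1.645
df = n − 1 = 29
Two-sided p-value ≈ 0.1107
Since p ≈ 0.1107 > α = 0.05, fail to reject H0; the evidence is not statistically significant.

t = -1.645; fail to reject H0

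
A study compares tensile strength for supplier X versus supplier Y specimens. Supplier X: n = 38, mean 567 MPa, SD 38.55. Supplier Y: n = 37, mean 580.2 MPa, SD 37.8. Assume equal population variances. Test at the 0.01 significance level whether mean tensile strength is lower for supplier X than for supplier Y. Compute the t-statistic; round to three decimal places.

-1.497

Let group 1 = supplier X, group 2 = supplier Y. H0: μ_1 = μ_2; H1: μ_1 < μ_2 (two-sample pooled-variance t-test, left-tailed).
s_p² = [(38−1)·38.55² + (37−1)·37.8²]/(38+37−2) = 1457.86
t = (567 − 580.2)/√[1457.86·(1/38 + 1/37)] = -1.497
df = n₁ + n₂ − 2 = 73
p-value = P(T ≤ -1.497) ≈ 0.069
Since p ≈ 0.069 > α = 0.01, fail to reject H0; the data do not provide sufficient evidence against H0.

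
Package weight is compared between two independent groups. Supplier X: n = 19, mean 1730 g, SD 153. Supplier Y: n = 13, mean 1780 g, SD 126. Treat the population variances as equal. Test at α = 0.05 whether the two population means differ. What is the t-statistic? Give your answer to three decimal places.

-0.973

Let group 1 = supplier X, group 2 = supplier Y. H0: μ_1 = μ_2; H1: μ_1 ≠ μ_2 (two-sample pooled-variance t-test, two-sided).
s_p² = [(19−1)·153² + (13−1)·126²]/(19+13−2) = 20395.8
t = (1730 − 1780)/√[20395.8·(1/19 + 1/13)] = -0.973
df = n₁ + n₂ − 2 = 30
Two-sided p-value ≈ 0.338
Since p ≈ 0.338 > α = 0.05, fail to reject H0; the evidence is not statistically significant.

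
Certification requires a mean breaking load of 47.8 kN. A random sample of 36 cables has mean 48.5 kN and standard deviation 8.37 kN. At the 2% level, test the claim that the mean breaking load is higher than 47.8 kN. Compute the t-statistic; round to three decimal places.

0.502

H0: μ = 47.8; H1: μ > 47.8 (one-sample t-test, right-tailed).
t = (x̄ − μ₀)/(s/√n) = (48.5 − 47.8)/(8.37/√36) = 0.502
df = n − 1 = 35
p-value = P(T ≥ 0.502) ≈ 0.3095
Since p ≈ 0.3095 > α = 0.02, fail to reject H0; the evidence is not statistically significant.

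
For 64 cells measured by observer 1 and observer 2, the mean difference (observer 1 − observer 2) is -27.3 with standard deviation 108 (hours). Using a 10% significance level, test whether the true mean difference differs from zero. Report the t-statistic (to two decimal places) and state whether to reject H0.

H0: μ_d = 0; H1: μ_d ≠ 0 (paired t-test on the differences, two-sided).
t = d̄/(s_d/√n) = -27.3/(108/√64) = -2.02
df = n − 1 = 63
Two-sided p-value ≈ 0.0474
Since p ≈ 0.0474 < α = 0.1, reject H0; the data support H1.

t = -2.02; reject H0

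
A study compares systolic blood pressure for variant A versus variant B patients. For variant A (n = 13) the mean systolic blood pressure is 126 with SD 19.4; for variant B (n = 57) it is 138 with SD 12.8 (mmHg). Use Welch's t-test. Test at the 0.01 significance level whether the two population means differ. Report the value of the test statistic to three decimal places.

-2.127

Let group 1 = variant A, group 2 = variant B. H0: μ_1 = μ_2; H1: μ_1 ≠ μ_2 (Welch's two-sample t-test, two-sided).
t = (x̄_1 − x̄_2)/√(s_1²/n_1 + s_2²/n_2) = (126 − 138)/√(19.4²/13 + 12.8²/57) = -2.127
Welch–Satterthwaite df ≈ 14.47
Two-sided p-value ≈ 0.051
Since p ≈ 0.051 > α = 0.01, fail to reject H0; the data do not provide sufficient evidence against H0.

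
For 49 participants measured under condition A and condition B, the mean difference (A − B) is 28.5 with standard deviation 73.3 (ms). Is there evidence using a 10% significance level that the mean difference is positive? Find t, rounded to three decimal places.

H0: μ_d = 0; H1: μ_d > 0 (paired t-test on the differences, right-tailed).
t = d̄/(s_d/√n) = 28.5/(73.3/√49) = 2.722
df = n − 1 = 48
p-value = P(T ≥ 2.722) ≈ 0.005
Since p ≈ 0.005 < α = 0.1, reject H0; the data support H1.

2.722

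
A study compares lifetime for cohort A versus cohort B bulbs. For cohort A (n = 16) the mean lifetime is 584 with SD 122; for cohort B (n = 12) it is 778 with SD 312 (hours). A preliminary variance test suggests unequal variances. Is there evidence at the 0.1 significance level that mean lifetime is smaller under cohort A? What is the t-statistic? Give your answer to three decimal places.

-2.040

Let group 1 = cohort A, group 2 = cohort B. H0: μ_1 = μ_2; H1: μ_1 < μ_2 (Welch's two-sample t-test, left-tailed).
t = (x̄_1 − x̄_2)/√(s_1²/n_1 + s_2²/n_2) = (584 − 778)/√(122²/16 + 312²/12) = -2.040
Welch–Satterthwaite df ≈ 13.54
p-value = P(T ≤ -2.040) ≈ 0.0307
Since p ≈ 0.0307 < α = 0.1, reject H0; the data support H1.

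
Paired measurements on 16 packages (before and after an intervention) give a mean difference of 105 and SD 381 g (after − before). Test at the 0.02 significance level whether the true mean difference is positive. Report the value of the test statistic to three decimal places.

1.102

H0: μ_d = 0; H1: μ_d > 0 (paired t-test on the differences, right-tailed).
t = d̄/(s_d/√n) = 105/(381/√16) = 1.102
df = n − 1 = 15
p-value = P(T ≥ 1.102) ≈ 0.144
Since p ≈ 0.144 > α = 0.02, fail to reject H0; the evidence is not statistically significant.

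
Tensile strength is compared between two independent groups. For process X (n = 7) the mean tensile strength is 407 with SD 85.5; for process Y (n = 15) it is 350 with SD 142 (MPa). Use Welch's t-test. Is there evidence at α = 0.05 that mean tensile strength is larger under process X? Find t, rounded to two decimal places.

Let group 1 = process X, group 2 = process Y. H0: μ_1 = μ_2; H1: μ_1 > μ_2 (Welch's two-sample t-test, right-tailed).
t = (x̄_1 − x̄_2)/√(s_1²/n_1 + s_2²/n_2) = (407 − 350)/√(85.5²/7 + 142²/15) = 1.17
Welch–Satterthwaite df ≈ 18.35
p-value = P(T ≥ 1.17) ≈ 0.129
Since p ≈ 0.129 > α = 0.05, fail to reject H0; the evidence is not statistically significant.

1.17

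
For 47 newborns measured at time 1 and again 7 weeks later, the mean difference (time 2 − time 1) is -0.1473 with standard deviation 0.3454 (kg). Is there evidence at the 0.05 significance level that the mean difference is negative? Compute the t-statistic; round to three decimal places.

-2.924

H0: μ_d = 0; H1: μ_d < 0 (paired t-test on the differences, left-tailed).
t = d̄/(s_d/√n) = -0.1473/(0.3454/√47) = -2.924
df = n − 1 = 46
p-value = P(T ≤ -2.924) ≈ 0.003
Since p ≈ 0.003 < α = 0.05, reject H0; the evidence is statistically significant.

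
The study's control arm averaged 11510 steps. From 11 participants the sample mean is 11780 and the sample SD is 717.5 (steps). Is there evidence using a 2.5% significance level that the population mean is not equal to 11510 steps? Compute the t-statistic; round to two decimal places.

H0: μ = 11510; H1: μ ≠ 11510 (one-sample t-test, two-sided).
t = (x̄ − μ₀)/(s/√n) = (11780 − 11510)/(717.5/√11) = 1.25
df = n − 1 = 10
Two-sided p-value ≈ 0.240
Since p ≈ 0.240 > α = 0.025, fail to reject H0; the data do not provide sufficient evidence against H0.

1.25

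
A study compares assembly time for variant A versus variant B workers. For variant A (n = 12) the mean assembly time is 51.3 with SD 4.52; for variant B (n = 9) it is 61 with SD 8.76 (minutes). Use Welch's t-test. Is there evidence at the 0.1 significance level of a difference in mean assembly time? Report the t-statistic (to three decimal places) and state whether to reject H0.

Let group 1 = variant A, group 2 = variant B. H0: μ_1 = μ_2; H1: μ_1 ≠ μ_2 (Welch's two-sample t-test, two-sided).
t = (x̄_1 − x̄_2)/√(s_1²/n_1 + s_2²/n_2) = (51.3 − 61)/√(4.52²/12 + 8.76²/9) = -3.033
Welch–Satterthwaite df ≈ 11.19
Two-sided p-value ≈ 0.0112
Since p ≈ 0.0112 < α = 0.1, reject H0; the evidence is statistically significant.

t = -3.033; reject H0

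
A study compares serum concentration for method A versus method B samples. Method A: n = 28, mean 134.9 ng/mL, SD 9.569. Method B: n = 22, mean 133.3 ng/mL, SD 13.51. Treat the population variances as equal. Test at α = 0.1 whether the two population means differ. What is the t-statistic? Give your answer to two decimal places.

Let group 1 = method A, group 2 = method B. H0: μ_1 = μ_2; H1: μ_1 ≠ μ_2 (two-sample pooled-variance t-test, two-sided).
s_p² = [(28−1)·9.569² + (22−1)·13.51²]/(28+22−2) = 131.358
t = (134.9 − 133.3)/√[131.358·(1/28 + 1/22)] = 0.49
df = n₁ + n₂ − 2 = 48
Two-sided p-value ≈ 0.6264
Since p ≈ 0.6264 > α = 0.1, fail to reject H0; the data do not provide sufficient evidence against H0.

0.49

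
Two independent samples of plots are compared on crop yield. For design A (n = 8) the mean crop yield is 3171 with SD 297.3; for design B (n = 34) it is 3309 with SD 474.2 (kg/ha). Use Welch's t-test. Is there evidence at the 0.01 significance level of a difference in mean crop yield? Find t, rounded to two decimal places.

Let group 1 = design A, group 2 = design B. H0: μ_1 = μ_2; H1: μ_1 ≠ μ_2 (Welch's two-sample t-test, two-sided).
t = (x̄_1 − x̄_2)/√(s_1²/n_1 + s_2²/n_2) = (3171 − 3309)/√(297.3²/8 + 474.2²/34) = -1.04
Welch–Satterthwaite df ≈ 16.63
Two-sided p-value ≈ 0.314
Since p ≈ 0.314 > α = 0.01, fail to reject H0; the evidence is not statistically significant.

-1.04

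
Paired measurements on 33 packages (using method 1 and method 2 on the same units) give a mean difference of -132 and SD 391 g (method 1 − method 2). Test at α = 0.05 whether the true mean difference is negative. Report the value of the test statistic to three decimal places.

H0: μ_d = 0; H1: μ_d < 0 (paired t-test on the differences, left-tailed).
t = d̄/(s_d/√n) = -132/(391/√33) = -1.939
df = n − 1 = 32
p-value = P(T ≤ -1.939) ≈ 0.031
Since p ≈ 0.031 < α = 0.05, reject H0; the evidence is statistically significant.

-1.939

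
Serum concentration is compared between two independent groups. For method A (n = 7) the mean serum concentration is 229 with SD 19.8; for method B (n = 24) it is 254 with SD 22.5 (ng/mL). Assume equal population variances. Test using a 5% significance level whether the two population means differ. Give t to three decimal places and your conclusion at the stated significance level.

Let group 1 = method A, group 2 = method B. H0: μ_1 = μ_2; H1: μ_1 ≠ μ_2 (two-sample pooled-variance t-test, two-sided).
s_p² = [(7−1)·19.8² + (24−1)·22.5²]/(7+24−2) = 482.62
t = (229 − 254)/√[482.62·(1/7 + 1/24)] = -2.649
df = n₁ + n₂ − 2 = 29
Two-sided p-value ≈ 0.0129
Since p ≈ 0.0129 < α = 0.05, reject H0; the evidence is statistically significant.

t = -2.649; reject H0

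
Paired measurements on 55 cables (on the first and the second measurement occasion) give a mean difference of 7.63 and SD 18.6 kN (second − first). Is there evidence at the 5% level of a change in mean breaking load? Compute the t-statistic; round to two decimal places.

H0: μ_d = 0; H1: μ_d ≠ 0 (paired t-test on the differences, two-sided).
t = d̄/(s_d/√n) = 7.63/(18.6/√55) = 3.04
df = n − 1 = 54
Two-sided p-value ≈ 0.0036
Since p ≈ 0.0036 < α = 0.05, reject H0; the data support H1.

3.04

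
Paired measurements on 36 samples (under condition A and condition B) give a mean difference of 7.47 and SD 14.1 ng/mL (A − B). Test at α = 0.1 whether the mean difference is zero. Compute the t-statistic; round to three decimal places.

3.179

H0: μ_d = 0; H1: μ_d ≠ 0 (paired t-test on the differences, two-sided).
t = d̄/(s_d/√n) = 7.47/(14.1/√36) = 3.179
df = n − 1 = 35
Two-sided p-value ≈ 0.0031
Since p ≈ 0.0031 < α = 0.1, reject H0; the evidence is statistically significant.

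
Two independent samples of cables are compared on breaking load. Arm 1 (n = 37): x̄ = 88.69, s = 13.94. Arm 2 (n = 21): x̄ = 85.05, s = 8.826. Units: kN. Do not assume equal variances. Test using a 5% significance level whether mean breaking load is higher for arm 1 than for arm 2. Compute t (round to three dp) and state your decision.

t = 1.216; fail to reject H0

Let group 1 = arm 1, group 2 = arm 2. H0: μ_1 = μ_2; H1: μ_1 > μ_2 (Welch's two-sample t-test, right-tailed).
t = (x̄_1 − x̄_2)/√(s_1²/n_1 + s_2²/n_2) = (88.69 − 85.05)/√(13.94²/37 + 8.826²/21) = 1.216
Welch–Satterthwaite df ≈ 55.22
p-value = P(T ≥ 1.216) ≈ 0.1146
Since p ≈ 0.1146 > α = 0.05, fail to reject H0; the data do not provide sufficient evidence against H0.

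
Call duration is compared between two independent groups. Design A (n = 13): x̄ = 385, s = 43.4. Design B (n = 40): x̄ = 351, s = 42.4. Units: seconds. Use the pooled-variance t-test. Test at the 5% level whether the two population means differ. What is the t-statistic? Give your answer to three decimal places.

2.498

Let group 1 = design A, group 2 = design B. H0: μ_1 = μ_2; H1: μ_1 ≠ μ_2 (two-sample pooled-variance t-test, two-sided).
s_p² = [(13−1)·43.4² + (40−1)·42.4²]/(13+40−2) = 1817.95
t = (385 − 351)/√[1817.95·(1/13 + 1/40)] = 2.498
df = n₁ + n₂ − 2 = 51
Two-sided p-value ≈ 0.016
Since p ≈ 0.016 < α = 0.05, reject H0; the evidence is statistically significant.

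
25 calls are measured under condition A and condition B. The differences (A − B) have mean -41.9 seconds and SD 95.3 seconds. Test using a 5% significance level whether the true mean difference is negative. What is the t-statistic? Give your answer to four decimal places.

-2.1983

H0: μ_d = 0; H1: μ_d < 0 (paired t-test on the differences, left-tailed).
t = d̄/(s_d/√n) = -41.9/(95.3/√25) = -2.1983
df = n − 1 = 24
p-value = P(T ≤ -2.1983) ≈ 0.0189
Since p ≈ 0.0189 < α = 0.05, reject H0; the evidence is statistically significant.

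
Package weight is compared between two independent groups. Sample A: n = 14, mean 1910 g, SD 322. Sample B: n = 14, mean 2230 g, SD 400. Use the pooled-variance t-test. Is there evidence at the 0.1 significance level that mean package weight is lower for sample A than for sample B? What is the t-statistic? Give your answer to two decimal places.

Let group 1 = sample A, group 2 = sample B. H0: μ_1 = μ_2; H1: μ_1 < μ_2 (two-sample pooled-variance t-test, left-tailed).
s_p² = [(14−1)·322² + (14−1)·400²]/(14+14−2) = 131842
t = (1910 − 2230)/√[131842·(1/14 + 1/14)] = -2.33
df = n₁ + n₂ − 2 = 26
p-value = P(T ≤ -2.33) ≈ 0.0139
Since p ≈ 0.0139 < α = 0.1, reject H0; the evidence is statistically significant.

-2.33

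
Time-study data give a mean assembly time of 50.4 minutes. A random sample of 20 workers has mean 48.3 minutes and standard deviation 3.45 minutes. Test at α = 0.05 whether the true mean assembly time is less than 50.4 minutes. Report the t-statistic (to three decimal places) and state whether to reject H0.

H0: μ = 50.4; H1: μ < 50.4 (one-sample t-test, left-tailed).
t = (x̄ − μ₀)/(s/√n) = (48.3 − 50.4)/(3.45/√20) = -2.722
df = n − 1 = 19
p-value = P(T ≤ -2.722) ≈ 0.0068
Since p ≈ 0.0068 < α = 0.05, reject H0; the data support H1.

t = -2.722; reject H0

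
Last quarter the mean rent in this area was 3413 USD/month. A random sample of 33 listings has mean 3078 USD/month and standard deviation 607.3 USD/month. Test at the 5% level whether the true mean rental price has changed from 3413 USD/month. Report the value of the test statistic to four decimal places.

-3.1688

H0: μ = 3413; H1: μ ≠ 3413 (one-sample t-test, two-sided).
t = (x̄ − μ₀)/(s/√n) = (3078 − 3413)/(607.3/√33) = -3.1688
df = n − 1 = 32
Two-sided p-value ≈ 0.003
Since p ≈ 0.003 < α = 0.05, reject H0; the evidence is statistically significant.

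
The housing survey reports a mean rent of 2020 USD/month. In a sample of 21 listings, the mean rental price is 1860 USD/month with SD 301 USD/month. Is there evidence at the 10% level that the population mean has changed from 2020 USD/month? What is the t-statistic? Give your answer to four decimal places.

H0: μ = 2020; H1: μ ≠ 2020 (one-sample t-test, two-sided).
t = (x̄ − μ₀)/(s/√n) = (1860 − 2020)/(301/√21) = -2.4359
df = n − 1 = 20
Two-sided p-value ≈ 0.024
Since p ≈ 0.024 < α = 0.1, reject H0; the data support H1.

-2.4359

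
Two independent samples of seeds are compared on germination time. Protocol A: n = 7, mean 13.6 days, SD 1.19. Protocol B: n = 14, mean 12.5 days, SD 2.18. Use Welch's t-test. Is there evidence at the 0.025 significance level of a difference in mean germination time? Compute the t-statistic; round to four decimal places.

Let group 1 = protocol A, group 2 = protocol B. H0: μ_1 = μ_2; H1: μ_1 ≠ μ_2 (Welch's two-sample t-test, two-sided).
t = (x̄_1 − x̄_2)/√(s_1²/n_1 + s_2²/n_2) = (13.6 − 12.5)/√(1.19²/7 + 2.18²/14) = 1.4945
Welch–Satterthwaite df ≈ 18.71
Two-sided p-value ≈ 0.1517
Since p ≈ 0.1517 > α = 0.025, fail to reject H0; the evidence is not statistically significant.

1.4945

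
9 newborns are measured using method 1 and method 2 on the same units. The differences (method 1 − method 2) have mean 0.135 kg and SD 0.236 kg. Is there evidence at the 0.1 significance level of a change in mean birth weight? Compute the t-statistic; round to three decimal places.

H0: μ_d = 0; H1: μ_d ≠ 0 (paired t-test on the differences, two-sided).
t = d̄/(s_d/√n) = 0.135/(0.236/√9) = 1.716
df = n − 1 = 8
Two-sided p-value ≈ 0.124
Since p ≈ 0.124 > α = 0.1, fail to reject H0; the data do not provide sufficient evidence against H0.

1.716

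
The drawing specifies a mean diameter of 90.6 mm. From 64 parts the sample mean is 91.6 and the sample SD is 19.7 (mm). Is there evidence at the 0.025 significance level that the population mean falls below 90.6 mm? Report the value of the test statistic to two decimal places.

0.41

H0: μ = 90.6; H1: μ < 90.6 (one-sample t-test, left-tailed).
t = (x̄ − μ₀)/(s/√n) = (91.6 − 90.6)/(19.7/√64) = 0.41
df = n − 1 = 63
p-value = P(T ≤ 0.41) ≈ 0.6570
Since p ≈ 0.6570 > α = 0.025, fail to reject H0; the evidence is not statistically significant.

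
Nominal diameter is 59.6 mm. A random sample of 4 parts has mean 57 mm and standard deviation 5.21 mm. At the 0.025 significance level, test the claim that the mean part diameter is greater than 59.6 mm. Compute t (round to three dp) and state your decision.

t = -0.998; fail to reject H0

H0: μ = 59.6; H1: μ > 59.6 (one-sample t-test, right-tailed).
t = (x̄ − μ₀)/(s/√n) = (57 − 59.6)/(5.21/√4) = -0.998
df = n − 1 = 3
p-value = P(T ≥ -0.998) ≈ 0.804
Since p ≈ 0.804 > α = 0.025, fail to reject H0; the evidence is not statistically significant.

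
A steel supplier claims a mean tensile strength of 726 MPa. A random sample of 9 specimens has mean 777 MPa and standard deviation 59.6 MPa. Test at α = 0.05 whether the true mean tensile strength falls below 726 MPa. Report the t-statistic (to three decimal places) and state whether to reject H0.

t = 2.567; fail to reject H0

H0: μ = 726; H1: μ < 726 (one-sample t-test, left-tailed).
t = (x̄ − μ₀)/(s/√n) = (777 − 726)/(59.6/√9) = 2.567
df = n − 1 = 8
p-value = P(T ≤ 2.567) ≈ 0.9834
Since p ≈ 0.9834 > α = 0.05, fail to reject H0; the data do not provide sufficient evidence against H0.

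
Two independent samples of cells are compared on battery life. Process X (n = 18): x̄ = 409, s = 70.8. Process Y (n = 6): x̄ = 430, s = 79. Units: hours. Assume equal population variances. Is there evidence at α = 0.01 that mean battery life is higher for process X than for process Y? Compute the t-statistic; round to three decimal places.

Let group 1 = process X, group 2 = process Y. H0: μ_1 = μ_2; H1: μ_1 > μ_2 (two-sample pooled-variance t-test, right-tailed).
s_p² = [(18−1)·70.8² + (6−1)·79²]/(18+6−2) = 5291.81
t = (409 − 430)/√[5291.81·(1/18 + 1/6)] = -0.612
df = n₁ + n₂ − 2 = 22
p-value = P(T ≥ -0.612) ≈ 0.7267
Since p ≈ 0.7267 > α = 0.01, fail to reject H0; the data do not provide sufficient evidence against H0.

-0.612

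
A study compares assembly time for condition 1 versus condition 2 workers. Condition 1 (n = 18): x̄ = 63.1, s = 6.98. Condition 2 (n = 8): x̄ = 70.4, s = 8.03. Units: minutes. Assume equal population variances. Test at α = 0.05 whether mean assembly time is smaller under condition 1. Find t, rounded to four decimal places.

Let group 1 = condition 1, group 2 = condition 2. H0: μ_1 = μ_2; H1: μ_1 < μ_2 (two-sample pooled-variance t-test, left-tailed).
s_p² = [(18−1)·6.98² + (8−1)·8.03²]/(18+8−2) = 53.3172
t = (63.1 − 70.4)/√[53.3172·(1/18 + 1/8)] = -2.3528
df = n₁ + n₂ − 2 = 24
p-value = P(T ≤ -2.3528) ≈ 0.0136
Since p ≈ 0.0136 < α = 0.05, reject H0; the data support H1.

-2.3528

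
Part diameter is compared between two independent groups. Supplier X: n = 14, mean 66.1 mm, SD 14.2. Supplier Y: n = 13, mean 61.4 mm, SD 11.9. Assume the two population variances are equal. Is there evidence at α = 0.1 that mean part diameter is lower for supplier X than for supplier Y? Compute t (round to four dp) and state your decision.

t = 0.9282; fail to reject H0

Let group 1 = supplier X, group 2 = supplier Y. H0: μ_1 = μ_2; H1: μ_1 < μ_2 (two-sample pooled-variance t-test, left-tailed).
s_p² = [(14−1)·14.2² + (13−1)·11.9²]/(14+13−2) = 172.826
t = (66.1 − 61.4)/√[172.826·(1/14 + 1/13)] = 0.9282
df = n₁ + n₂ − 2 = 25
p-value = P(T ≤ 0.9282) ≈ 0.819
Since p ≈ 0.819 > α = 0.1, fail to reject H0; the evidence is not statistically significant.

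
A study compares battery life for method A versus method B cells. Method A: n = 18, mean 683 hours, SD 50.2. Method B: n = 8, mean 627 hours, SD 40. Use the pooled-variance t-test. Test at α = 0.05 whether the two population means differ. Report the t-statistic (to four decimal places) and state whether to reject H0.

t = 2.7773; reject H0

Let group 1 = method A, group 2 = method B. H0: μ_1 = μ_2; H1: μ_1 ≠ μ_2 (two-sample pooled-variance t-test, two-sided).
s_p² = [(18−1)·50.2² + (8−1)·40²]/(18+8−2) = 2251.7
t = (683 − 627)/√[2251.7·(1/18 + 1/8)] = 2.7773
df = n₁ + n₂ − 2 = 24
Two-sided p-value ≈ 0.0105
Since p ≈ 0.0105 < α = 0.05, reject H0; the evidence is statistically significant.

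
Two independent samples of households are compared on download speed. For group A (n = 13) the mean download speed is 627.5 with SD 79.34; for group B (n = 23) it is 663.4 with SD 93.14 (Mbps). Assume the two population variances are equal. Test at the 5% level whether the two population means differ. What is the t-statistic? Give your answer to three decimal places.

-1.169

Let group 1 = group A, group 2 = group B. H0: μ_1 = μ_2; H1: μ_1 ≠ μ_2 (two-sample pooled-variance t-test, two-sided).
s_p² = [(13−1)·79.34² + (23−1)·93.14²]/(13+23−2) = 7834.98
t = (627.5 − 663.4)/√[7834.98·(1/13 + 1/23)] = -1.169
df = n₁ + n₂ − 2 = 34
Two-sided p-value ≈ 0.2506
Since p ≈ 0.2506 > α = 0.05, fail to reject H0; the evidence is not statistically significant.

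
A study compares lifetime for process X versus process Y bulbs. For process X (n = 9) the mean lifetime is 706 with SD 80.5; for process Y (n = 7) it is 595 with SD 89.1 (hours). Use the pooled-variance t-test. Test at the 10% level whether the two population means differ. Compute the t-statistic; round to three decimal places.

2.613

Let group 1 = process X, group 2 = process Y. H0: μ_1 = μ_2; H1: μ_1 ≠ μ_2 (two-sample pooled-variance t-test, two-sided).
s_p² = [(9−1)·80.5² + (7−1)·89.1²]/(9+7−2) = 7105.35
t = (706 − 595)/√[7105.35·(1/9 + 1/7)] = 2.613
df = n₁ + n₂ − 2 = 14
Two-sided p-value ≈ 0.020
Since p ≈ 0.020 < α = 0.1, reject H0; the data support H1.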